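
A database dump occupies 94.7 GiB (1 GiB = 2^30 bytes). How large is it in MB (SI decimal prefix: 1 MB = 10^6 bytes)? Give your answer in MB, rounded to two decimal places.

94.7 GiB = 94.7 × 2^30 bytes = 101,683,350,732.8 bytes
1 MB = 1,000,000 bytes
101,683,350,732.8 / 1,000,000 = 101,683.35 MB

101,683.35 MB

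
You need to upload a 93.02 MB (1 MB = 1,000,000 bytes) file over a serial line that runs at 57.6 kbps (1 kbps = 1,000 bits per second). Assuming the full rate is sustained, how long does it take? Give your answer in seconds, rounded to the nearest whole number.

12,919 seconds

93.02 MB = 93,020,000 bytes = 744,160,000 bits
57.6 kbps = 57,600 bits/s
time = 744,160,000 / 57,600 = 12,919 s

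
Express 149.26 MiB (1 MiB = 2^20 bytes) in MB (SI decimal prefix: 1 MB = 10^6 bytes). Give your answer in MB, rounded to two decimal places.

149.26 MiB = 149.26 × 2^20 bytes = 156,510,453.76 bytes
1 MB = 1,000,000 bytes
156,510,453.76 / 1,000,000 = 156.51 MB

156.51 MB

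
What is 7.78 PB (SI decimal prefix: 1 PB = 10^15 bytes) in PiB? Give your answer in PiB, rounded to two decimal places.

6.91 PiB

7.78 PB × 1,000,000,000,000,000 bytes/PB = 7,780,000,000,000,000 bytes
1 PiB = 1,125,899,906,842,624 bytes
7,780,000,000,000,000 / 1,125,899,906,842,624 = 6.91 PiB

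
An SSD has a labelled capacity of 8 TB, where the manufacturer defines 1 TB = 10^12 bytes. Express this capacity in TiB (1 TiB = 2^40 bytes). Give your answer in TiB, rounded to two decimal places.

7.28 TiB

8 TB = 8 × 10^12 bytes = 8,000,000,000,000 bytes
1 TiB = 2^40 bytes = 1,099,511,627,776 bytes
8,000,000,000,000 / 1,099,511,627,776 = 7.28 TiB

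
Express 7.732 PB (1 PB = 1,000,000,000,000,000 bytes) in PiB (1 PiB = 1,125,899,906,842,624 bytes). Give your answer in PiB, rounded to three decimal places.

7.732 PB × 1,000,000,000,000,000 bytes/PB = 7,732,000,000,000,000 bytes
1 PiB = 1,125,899,906,842,624 bytes
7,732,000,000,000,000 / 1,125,899,906,842,624 = 6.867 PiB

6.867 PiB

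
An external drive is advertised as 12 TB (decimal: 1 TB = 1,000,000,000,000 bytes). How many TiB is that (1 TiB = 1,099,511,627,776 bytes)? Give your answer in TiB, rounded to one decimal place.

12 TB × 1,000,000,000,000 bytes/TB = 12,000,000,000,000 bytes
1 TiB = 2^40 bytes = 1,099,511,627,776 bytes
12,000,000,000,000 / 1,099,511,627,776 = 10.9 TiB

10.9 TiB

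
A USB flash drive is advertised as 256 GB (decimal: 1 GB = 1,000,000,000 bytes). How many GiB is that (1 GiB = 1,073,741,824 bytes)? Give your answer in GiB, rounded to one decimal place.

238.4 GiB

256 GB = 256 × 10^9 bytes = 256,000,000,000 bytes
1 GiB = 2^30 bytes = 1,073,741,824 bytes
256,000,000,000 / 1,073,741,824 = 238.4 GiB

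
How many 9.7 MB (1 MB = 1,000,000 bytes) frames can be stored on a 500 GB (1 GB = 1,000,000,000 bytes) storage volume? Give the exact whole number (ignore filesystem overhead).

Capacity: 500 GB = 500,000,000,000 bytes
Per item: 9.7 MB = 9,700,000 bytes
⌊500,000,000,000 / 9,700,000⌋ = 51,546

51,546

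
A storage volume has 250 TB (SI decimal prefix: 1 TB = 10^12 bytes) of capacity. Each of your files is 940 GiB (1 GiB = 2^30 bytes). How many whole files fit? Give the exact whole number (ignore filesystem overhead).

247

Capacity: 250 TB = 250,000,000,000,000 bytes
Per item: 940 GiB = 1,009,317,314,560 bytes
⌊250,000,000,000,000 / 1,009,317,314,560⌋ = 247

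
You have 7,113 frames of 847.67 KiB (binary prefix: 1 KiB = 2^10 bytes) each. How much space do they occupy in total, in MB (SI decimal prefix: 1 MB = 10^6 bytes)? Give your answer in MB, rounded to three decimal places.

6,174.184 MB

Total = 7,113 × 847.67 KiB = 6029476.71 KiB
= 6029476.71 × 1,024 bytes = 6,174,184,151.04 bytes
1 MB = 1,000,000 bytes
6,174,184,151.04 / 1,000,000 = 6,174.184 MB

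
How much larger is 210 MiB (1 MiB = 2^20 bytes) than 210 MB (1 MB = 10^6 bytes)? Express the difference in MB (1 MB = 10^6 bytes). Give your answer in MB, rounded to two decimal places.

10.20 MB

210 MiB = 210 × 1,048,576 = 220,200,960 bytes
210 MB = 210 × 1,000,000 = 210,000,000 bytes
difference = 10,200,960 bytes
10,200,960 / 1,000,000 = 10.20 MB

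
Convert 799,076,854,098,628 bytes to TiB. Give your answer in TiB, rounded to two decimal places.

799,076,854,098,628 bytes given.
1 TiB = 2^40 bytes = 1,099,511,627,776 bytes
799,076,854,098,628 / 1,099,511,627,776 = 726.76 TiB

726.76 TiB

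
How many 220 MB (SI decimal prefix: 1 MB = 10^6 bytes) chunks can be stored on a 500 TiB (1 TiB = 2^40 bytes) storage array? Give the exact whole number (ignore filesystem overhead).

2,498,890

Capacity: 500 TiB = 549,755,813,888,000 bytes
Per item: 220 MB = 220,000,000 bytes
⌊549,755,813,888,000 / 220,000,000⌋ = 2,498,890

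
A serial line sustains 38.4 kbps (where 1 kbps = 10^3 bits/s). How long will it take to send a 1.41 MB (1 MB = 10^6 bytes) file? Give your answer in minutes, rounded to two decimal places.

1.41 MB = 1,410,000 bytes = 11,280,000 bits
38.4 kbps = 38,400 bits/s
time = 11,280,000 / 38,400 = 293.750 s
293.750 s / 60 = 4.90 minutes

4.90 minutes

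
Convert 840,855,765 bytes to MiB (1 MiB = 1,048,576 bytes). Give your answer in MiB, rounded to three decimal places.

801.903 MiB

840,855,765 bytes given.
1 MiB = 1,048,576 bytes
840,855,765 / 1,048,576 = 801.903 MiB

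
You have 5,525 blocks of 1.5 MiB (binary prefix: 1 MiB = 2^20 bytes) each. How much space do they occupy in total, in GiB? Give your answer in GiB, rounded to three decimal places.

Total = 5,525 × 1.5 MiB = 8287.5 MiB
= 8287.5 × 1,048,576 bytes = 8,690,073,600 bytes
1 GiB = 1,073,741,824 bytes
8,690,073,600 / 1,073,741,824 = 8.093 GiB

8.093 GiB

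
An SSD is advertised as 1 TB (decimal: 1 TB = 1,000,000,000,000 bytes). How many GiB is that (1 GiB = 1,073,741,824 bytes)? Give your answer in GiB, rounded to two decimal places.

1 TB × 1,000,000,000,000 bytes/TB = 1,000,000,000,000 bytes
1 GiB = 2^30 bytes = 1,073,741,824 bytes
1,000,000,000,000 / 1,073,741,824 = 931.32 GiB

931.32 GiB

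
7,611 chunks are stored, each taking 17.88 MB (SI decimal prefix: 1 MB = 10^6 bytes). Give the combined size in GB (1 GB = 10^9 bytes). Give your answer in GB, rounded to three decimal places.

136.085 GB

Total = 7,611 × 17.88 MB = 136084.68 MB
= 136084.68 × 1,000,000 bytes = 136,084,680,000 bytes
1 GB = 1,000,000,000 bytes
136,084,680,000 / 1,000,000,000 = 136.085 GB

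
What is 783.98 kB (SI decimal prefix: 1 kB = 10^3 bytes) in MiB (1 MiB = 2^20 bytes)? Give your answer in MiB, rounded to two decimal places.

0.75 MiB

783.98 kB = 783.98 × 10^3 bytes = 783,980 bytes
1 MiB = 1,048,576 bytes
783,980 / 1,048,576 = 0.75 MiB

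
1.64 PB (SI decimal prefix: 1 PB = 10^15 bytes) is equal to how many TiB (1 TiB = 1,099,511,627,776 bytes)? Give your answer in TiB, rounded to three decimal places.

1,491.571 TiB

1.64 PB = 1.64 × 10^15 bytes = 1,640,000,000,000,000 bytes
1 TiB = 2^40 bytes = 1,099,511,627,776 bytes
1,640,000,000,000,000 / 1,099,511,627,776 = 1,491.571 TiB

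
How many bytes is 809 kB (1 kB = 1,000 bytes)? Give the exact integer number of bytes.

809,000 bytes

809 × 1,000 = 809,000 bytes  (1 kB = 10^3 bytes)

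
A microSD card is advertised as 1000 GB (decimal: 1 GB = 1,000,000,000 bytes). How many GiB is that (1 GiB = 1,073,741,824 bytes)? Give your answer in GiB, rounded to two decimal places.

931.32 GiB

1000 GB × 1,000,000,000 bytes/GB = 1,000,000,000,000 bytes
1 GiB = 1,073,741,824 bytes
1,000,000,000,000 / 1,073,741,824 = 931.32 GiB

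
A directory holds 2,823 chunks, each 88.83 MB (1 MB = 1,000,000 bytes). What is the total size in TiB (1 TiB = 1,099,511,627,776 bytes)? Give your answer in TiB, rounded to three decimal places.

Total = 2,823 × 88.83 MB = 250767.09 MB
= 250767.09 × 1,000,000 bytes = 250,767,090,000 bytes
1 TiB = 1,099,511,627,776 bytes
250,767,090,000 / 1,099,511,627,776 = 0.228 TiB

0.228 TiB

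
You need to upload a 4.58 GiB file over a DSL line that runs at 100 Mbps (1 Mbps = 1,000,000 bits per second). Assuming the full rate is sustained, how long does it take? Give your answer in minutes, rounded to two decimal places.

4.58 GiB = 4,917,737,553.92 bytes = 39,341,900,431.36 bits
100 Mbps = 100,000,000 bits/s
time = 39,341,900,431.36 / 100,000,000 = 393.419 s
393.419 s / 60 = 6.56 minutes

6.56 minutes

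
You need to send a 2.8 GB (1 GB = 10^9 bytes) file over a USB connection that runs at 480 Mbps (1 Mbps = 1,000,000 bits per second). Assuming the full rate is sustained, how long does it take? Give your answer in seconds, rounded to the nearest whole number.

47 seconds

2.8 GB = 2,800,000,000 bytes = 22,400,000,000 bits
480 Mbps = 480,000,000 bits/s
time = 22,400,000,000 / 480,000,000 = 47 s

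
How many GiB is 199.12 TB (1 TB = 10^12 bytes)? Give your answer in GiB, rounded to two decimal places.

185,444.95 GiB

199.12 TB = 199.12 × 10^12 bytes = 199,120,000,000,000 bytes
1 GiB = 2^30 bytes = 1,073,741,824 bytes
199,120,000,000,000 / 1,073,741,824 = 185,444.95 GiB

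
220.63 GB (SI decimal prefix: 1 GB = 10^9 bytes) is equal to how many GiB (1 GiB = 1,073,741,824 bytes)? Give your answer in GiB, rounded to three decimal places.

205.478 GiB

220.63 GB × 1,000,000,000 bytes/GB = 220,630,000,000 bytes
1 GiB = 2^30 bytes = 1,073,741,824 bytes
220,630,000,000 / 1,073,741,824 = 205.478 GiB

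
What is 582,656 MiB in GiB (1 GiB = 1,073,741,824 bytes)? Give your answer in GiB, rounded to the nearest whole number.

582,656 MiB = 582,656 × 2^20 bytes = 610,959,097,856 bytes
1 GiB = 2^30 bytes = 1,073,741,824 bytes
610,959,097,856 / 1,073,741,824 = 569 GiB

569 GiB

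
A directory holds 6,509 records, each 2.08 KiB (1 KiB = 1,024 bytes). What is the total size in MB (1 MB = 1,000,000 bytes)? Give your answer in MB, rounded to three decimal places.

13.864 MB

Total = 6,509 × 2.08 KiB = 13538.72 KiB
= 13538.72 × 1,024 bytes = 13,863,649.28 bytes
1 MB = 1,000,000 bytes
13,863,649.28 / 1,000,000 = 13.864 MB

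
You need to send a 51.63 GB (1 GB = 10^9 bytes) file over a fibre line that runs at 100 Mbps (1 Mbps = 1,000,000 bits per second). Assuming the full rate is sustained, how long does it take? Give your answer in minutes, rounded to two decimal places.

68.84 minutes

51.63 GB = 51,630,000,000 bytes = 413,040,000,000 bits
100 Mbps = 100,000,000 bits/s
time = 413,040,000,000 / 100,000,000 = 4,130.400 s
4,130.400 s / 60 = 68.84 minutes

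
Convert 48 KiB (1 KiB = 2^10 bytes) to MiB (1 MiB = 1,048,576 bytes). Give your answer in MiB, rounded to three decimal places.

48 KiB = 48 × 2^10 bytes = 49,152 bytes
1 MiB = 2^20 bytes = 1,048,576 bytes
49,152 / 1,048,576 = 0.047 MiB

0.047 MiB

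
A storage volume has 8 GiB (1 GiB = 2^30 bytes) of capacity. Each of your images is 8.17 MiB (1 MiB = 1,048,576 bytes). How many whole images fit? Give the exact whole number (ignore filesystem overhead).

Capacity: 8 GiB = 8,589,934,592 bytes
Per item: 8.17 MiB = 8,566,865.92 bytes
⌊8,589,934,592 / 8,566,865.92⌋ = 1,002

1,002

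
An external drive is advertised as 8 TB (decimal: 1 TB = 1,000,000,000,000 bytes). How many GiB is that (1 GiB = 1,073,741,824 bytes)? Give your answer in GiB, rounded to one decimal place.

8 TB = 8 × 10^12 bytes = 8,000,000,000,000 bytes
1 GiB = 1,073,741,824 bytes
8,000,000,000,000 / 1,073,741,824 = 7,450.6 GiB

7,450.6 GiB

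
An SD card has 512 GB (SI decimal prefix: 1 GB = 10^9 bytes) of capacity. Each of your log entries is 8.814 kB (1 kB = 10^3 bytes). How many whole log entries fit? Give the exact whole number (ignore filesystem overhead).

Capacity: 512 GB = 512,000,000,000 bytes
Per item: 8.814 kB = 8,814 bytes
⌊512,000,000,000 / 8,814⌋ = 58,089,403

58,089,403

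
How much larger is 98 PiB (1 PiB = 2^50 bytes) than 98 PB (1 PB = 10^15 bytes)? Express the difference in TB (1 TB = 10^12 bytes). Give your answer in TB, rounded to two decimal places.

12,338.19 TB

98 PiB = 98 × 1,125,899,906,842,624 = 110,338,190,870,577,152 bytes
98 PB = 98 × 1,000,000,000,000,000 = 98,000,000,000,000,000 bytes
difference = 12,338,190,870,577,152 bytes
12,338,190,870,577,152 / 1,000,000,000,000 = 12,338.19 TB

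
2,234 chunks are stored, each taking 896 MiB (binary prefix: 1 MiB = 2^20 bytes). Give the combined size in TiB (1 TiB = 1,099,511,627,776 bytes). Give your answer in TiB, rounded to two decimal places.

Total = 2,234 × 896 MiB = 2,001,664 MiB
= 2,001,664 × 1,048,576 bytes = 2,098,896,830,464 bytes
1 TiB = 1,099,511,627,776 bytes
2,098,896,830,464 / 1,099,511,627,776 = 1.91 TiB

1.91 TiB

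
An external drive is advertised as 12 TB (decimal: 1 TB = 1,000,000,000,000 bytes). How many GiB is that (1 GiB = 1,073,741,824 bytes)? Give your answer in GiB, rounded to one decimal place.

11,175.9 GiB

12 TB = 12 × 10^12 bytes = 12,000,000,000,000 bytes
1 GiB = 1,073,741,824 bytes
12,000,000,000,000 / 1,073,741,824 = 11,175.9 GiB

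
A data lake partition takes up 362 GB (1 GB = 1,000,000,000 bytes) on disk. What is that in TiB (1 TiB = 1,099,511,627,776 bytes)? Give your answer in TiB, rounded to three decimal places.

362 GB × 1,000,000,000 bytes/GB = 362,000,000,000 bytes
1 TiB = 2^40 bytes = 1,099,511,627,776 bytes
362,000,000,000 / 1,099,511,627,776 = 0.329 TiB

0.329 TiB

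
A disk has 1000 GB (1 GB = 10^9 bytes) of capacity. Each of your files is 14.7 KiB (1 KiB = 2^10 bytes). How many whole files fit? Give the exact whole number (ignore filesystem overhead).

66,432,823

Capacity: 1000 GB = 1,000,000,000,000 bytes
Per item: 14.7 KiB = 15,052.8 bytes
⌊1,000,000,000,000 / 15,052.8⌋ = 66,432,823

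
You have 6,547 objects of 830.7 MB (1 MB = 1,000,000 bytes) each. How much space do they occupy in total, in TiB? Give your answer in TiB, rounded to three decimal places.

Total = 6,547 × 830.7 MB = 5438592.9 MB
= 5438592.9 × 1,000,000 bytes = 5,438,592,900,000 bytes
1 TiB = 1,099,511,627,776 bytes
5,438,592,900,000 / 1,099,511,627,776 = 4.946 TiB

4.946 TiB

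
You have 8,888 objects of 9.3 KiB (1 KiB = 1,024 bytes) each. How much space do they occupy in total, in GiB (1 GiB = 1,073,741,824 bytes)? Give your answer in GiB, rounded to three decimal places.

0.079 GiB

Total = 8,888 × 9.3 KiB = 82658.4 KiB
= 82658.4 × 1,024 bytes = 84,642,201.6 bytes
1 GiB = 1,073,741,824 bytes
84,642,201.6 / 1,073,741,824 = 0.079 GiB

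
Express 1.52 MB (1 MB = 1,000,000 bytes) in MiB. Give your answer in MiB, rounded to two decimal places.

1.45 MiB

1.52 MB × 1,000,000 bytes/MB = 1,520,000 bytes
1 MiB = 1,048,576 bytes
1,520,000 / 1,048,576 = 1.45 MiB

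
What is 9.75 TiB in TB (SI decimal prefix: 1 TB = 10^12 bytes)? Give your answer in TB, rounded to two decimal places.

9.75 TiB × 1,099,511,627,776 bytes/TiB = 10,720,238,370,816 bytes
1 TB = 1,000,000,000,000 bytes
10,720,238,370,816 / 1,000,000,000,000 = 10.72 TB

10.72 TB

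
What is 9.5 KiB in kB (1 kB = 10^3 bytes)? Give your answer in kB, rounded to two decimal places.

9.5 KiB = 9.5 × 2^10 bytes = 9,728 bytes
1 kB = 10^3 bytes = 1,000 bytes
9,728 / 1,000 = 9.73 kB

9.73 kB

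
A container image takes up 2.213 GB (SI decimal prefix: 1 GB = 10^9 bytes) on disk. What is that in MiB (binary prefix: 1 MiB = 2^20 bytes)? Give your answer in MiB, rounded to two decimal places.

2.213 GB × 1,000,000,000 bytes/GB = 2,213,000,000 bytes
1 MiB = 2^20 bytes = 1,048,576 bytes
2,213,000,000 / 1,048,576 = 2,110.48 MiB

2,110.48 MiB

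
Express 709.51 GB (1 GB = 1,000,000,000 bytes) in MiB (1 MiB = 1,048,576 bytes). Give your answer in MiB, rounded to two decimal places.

676,641.46 MiB

709.51 GB × 1,000,000,000 bytes/GB = 709,510,000,000 bytes
1 MiB = 2^20 bytes = 1,048,576 bytes
709,510,000,000 / 1,048,576 = 676,641.46 MiB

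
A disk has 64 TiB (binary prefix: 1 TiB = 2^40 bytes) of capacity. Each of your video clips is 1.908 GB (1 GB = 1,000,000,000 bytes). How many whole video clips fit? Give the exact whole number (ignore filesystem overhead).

Capacity: 64 TiB = 70,368,744,177,664 bytes
Per item: 1.908 GB = 1,908,000,000 bytes
⌊70,368,744,177,664 / 1,908,000,000⌋ = 36,880

36,880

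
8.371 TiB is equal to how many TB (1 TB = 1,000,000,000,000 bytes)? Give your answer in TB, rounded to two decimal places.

8.371 TiB × 1,099,511,627,776 bytes/TiB = 9,204,011,836,112.896 bytes
1 TB = 10^12 bytes = 1,000,000,000,000 bytes
9,204,011,836,112.896 / 1,000,000,000,000 = 9.20 TB

9.20 TB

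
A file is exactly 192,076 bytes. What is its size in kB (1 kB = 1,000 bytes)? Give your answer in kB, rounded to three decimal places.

192.076 kB

192,076 bytes given.
1 kB = 1,000 bytes
192,076 / 1,000 = 192.076 kB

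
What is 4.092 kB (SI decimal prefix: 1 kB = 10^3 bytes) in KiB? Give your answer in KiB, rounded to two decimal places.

4.00 KiB

4.092 kB × 1,000 bytes/kB = 4,092 bytes
1 KiB = 1,024 bytes
4,092 / 1,024 = 4.00 KiB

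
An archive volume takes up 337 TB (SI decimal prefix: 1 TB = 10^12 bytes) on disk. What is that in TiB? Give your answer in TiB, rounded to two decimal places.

306.50 TiB

337 TB = 337 × 10^12 bytes = 337,000,000,000,000 bytes
1 TiB = 1,099,511,627,776 bytes
337,000,000,000,000 / 1,099,511,627,776 = 306.50 TiB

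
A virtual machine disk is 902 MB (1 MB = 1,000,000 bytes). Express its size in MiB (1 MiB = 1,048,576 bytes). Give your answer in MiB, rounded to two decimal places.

860.21 MiB

902 MB × 1,000,000 bytes/MB = 902,000,000 bytes
1 MiB = 2^20 bytes = 1,048,576 bytes
902,000,000 / 1,048,576 = 860.21 MiB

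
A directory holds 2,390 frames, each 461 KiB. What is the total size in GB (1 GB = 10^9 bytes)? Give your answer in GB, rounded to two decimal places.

1.13 GB

Total = 2,390 × 461 KiB = 1,101,790 KiB
= 1,101,790 × 1,024 bytes = 1,128,232,960 bytes
1 GB = 1,000,000,000 bytes
1,128,232,960 / 1,000,000,000 = 1.13 GB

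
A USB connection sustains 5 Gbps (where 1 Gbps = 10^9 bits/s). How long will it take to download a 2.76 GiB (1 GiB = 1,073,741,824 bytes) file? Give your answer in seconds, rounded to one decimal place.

4.7 seconds

2.76 GiB = 2,963,527,434.24 bytes = 23,708,219,473.92 bits
5 Gbps = 5,000,000,000 bits/s
time = 23,708,219,473.92 / 5,000,000,000 = 4.7 s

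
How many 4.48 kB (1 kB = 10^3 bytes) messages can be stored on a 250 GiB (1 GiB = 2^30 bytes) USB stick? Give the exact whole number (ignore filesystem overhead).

59,918,628

Capacity: 250 GiB = 268,435,456,000 bytes
Per item: 4.48 kB = 4,480 bytes
⌊268,435,456,000 / 4,480⌋ = 59,918,628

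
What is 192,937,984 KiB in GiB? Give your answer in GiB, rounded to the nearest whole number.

184 GiB

192,937,984 KiB × 1,024 bytes/KiB = 197,568,495,616 bytes
1 GiB = 1,073,741,824 bytes
197,568,495,616 / 1,073,741,824 = 184 GiB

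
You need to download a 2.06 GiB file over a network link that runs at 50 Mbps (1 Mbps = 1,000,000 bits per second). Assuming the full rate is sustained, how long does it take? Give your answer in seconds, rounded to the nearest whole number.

2.06 GiB = 2,211,908,157.44 bytes = 17,695,265,259.52 bits
50 Mbps = 50,000,000 bits/s
time = 17,695,265,259.52 / 50,000,000 = 354 s

354 seconds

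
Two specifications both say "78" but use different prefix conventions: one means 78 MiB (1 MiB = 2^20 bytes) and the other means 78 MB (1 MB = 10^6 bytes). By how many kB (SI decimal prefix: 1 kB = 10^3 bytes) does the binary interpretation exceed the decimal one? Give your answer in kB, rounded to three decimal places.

3,788.928 kB

78 MiB = 78 × 1,048,576 = 81,788,928 bytes
78 MB = 78 × 1,000,000 = 78,000,000 bytes
difference = 3,788,928 bytes
3,788,928 / 1,000 = 3,788.928 kB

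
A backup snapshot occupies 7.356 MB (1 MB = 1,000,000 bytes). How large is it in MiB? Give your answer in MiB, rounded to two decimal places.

7.356 MB = 7.356 × 10^6 bytes = 7,356,000 bytes
1 MiB = 2^20 bytes = 1,048,576 bytes
7,356,000 / 1,048,576 = 7.02 MiB

7.02 MiB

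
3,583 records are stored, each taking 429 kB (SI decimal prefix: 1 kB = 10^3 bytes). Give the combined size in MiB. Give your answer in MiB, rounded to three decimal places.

Total = 3,583 × 429 kB = 1,537,107 kB
= 1,537,107 × 1,000 bytes = 1,537,107,000 bytes
1 MiB = 1,048,576 bytes
1,537,107,000 / 1,048,576 = 1,465.899 MiB

1,465.899 MiB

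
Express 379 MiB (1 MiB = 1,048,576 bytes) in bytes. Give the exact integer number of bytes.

397,410,304 bytes

379 × 1,048,576 = 397,410,304 bytes  (1 MiB = 2^20 bytes)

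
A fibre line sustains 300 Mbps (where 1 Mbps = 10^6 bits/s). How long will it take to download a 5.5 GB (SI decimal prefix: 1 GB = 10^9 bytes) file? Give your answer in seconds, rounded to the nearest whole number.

147 seconds

5.5 GB = 5,500,000,000 bytes = 44,000,000,000 bits
300 Mbps = 300,000,000 bits/s
time = 44,000,000,000 / 300,000,000 = 147 s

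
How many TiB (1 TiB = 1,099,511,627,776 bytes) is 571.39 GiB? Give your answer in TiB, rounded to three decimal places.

571.39 GiB × 1,073,741,824 bytes/GiB = 613,525,340,815.36 bytes
1 TiB = 1,099,511,627,776 bytes
613,525,340,815.36 / 1,099,511,627,776 = 0.558 TiB

0.558 TiB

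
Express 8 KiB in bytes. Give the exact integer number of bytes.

8,192 bytes

8 × 1,024 = 8,192 bytes  (1 KiB = 2^10 bytes)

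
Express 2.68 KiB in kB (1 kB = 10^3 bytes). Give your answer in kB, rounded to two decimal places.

2.74 kB

2.68 KiB × 1,024 bytes/KiB = 2,744.32 bytes
1 kB = 10^3 bytes = 1,000 bytes
2,744.32 / 1,000 = 2.74 kB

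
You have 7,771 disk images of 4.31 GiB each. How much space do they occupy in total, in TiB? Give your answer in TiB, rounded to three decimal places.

Total = 7,771 × 4.31 GiB = 33493.01 GiB
= 33493.01 × 1,073,741,824 bytes = 35,962,845,648,650.24 bytes
1 TiB = 1,099,511,627,776 bytes
35,962,845,648,650.24 / 1,099,511,627,776 = 32.708 TiB

32.708 TiB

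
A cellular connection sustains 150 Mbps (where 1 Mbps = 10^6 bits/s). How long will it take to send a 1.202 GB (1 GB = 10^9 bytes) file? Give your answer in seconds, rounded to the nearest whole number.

1.202 GB = 1,202,000,000 bytes = 9,616,000,000 bits
150 Mbps = 150,000,000 bits/s
time = 9,616,000,000 / 150,000,000 = 64 s

64 seconds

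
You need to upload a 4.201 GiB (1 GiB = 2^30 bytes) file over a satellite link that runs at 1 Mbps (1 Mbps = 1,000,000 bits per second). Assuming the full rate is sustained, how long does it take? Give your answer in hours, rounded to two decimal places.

10.02 hours

4.201 GiB = 4,510,789,402.624 bytes = 36,086,315,220.992 bits
1 Mbps = 1,000,000 bits/s
time = 36,086,315,220.992 / 1,000,000 = 36,086.3152 s
36,086.3152 s / 3600 = 10.02 hours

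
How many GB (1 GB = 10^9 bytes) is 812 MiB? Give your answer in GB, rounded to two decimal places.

0.85 GB

812 MiB × 1,048,576 bytes/MiB = 851,443,712 bytes
1 GB = 10^9 bytes = 1,000,000,000 bytes
851,443,712 / 1,000,000,000 = 0.85 GB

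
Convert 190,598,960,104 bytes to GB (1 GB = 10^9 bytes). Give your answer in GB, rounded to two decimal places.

190,598,960,104 bytes given.
1 GB = 1,000,000,000 bytes
190,598,960,104 / 1,000,000,000 = 190.60 GB

190.60 GB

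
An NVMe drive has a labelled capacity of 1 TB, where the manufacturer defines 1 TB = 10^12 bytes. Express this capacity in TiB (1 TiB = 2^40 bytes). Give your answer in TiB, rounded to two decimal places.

0.91 TiB

1 TB × 1,000,000,000,000 bytes/TB = 1,000,000,000,000 bytes
1 TiB = 1,099,511,627,776 bytes
1,000,000,000,000 / 1,099,511,627,776 = 0.91 TiB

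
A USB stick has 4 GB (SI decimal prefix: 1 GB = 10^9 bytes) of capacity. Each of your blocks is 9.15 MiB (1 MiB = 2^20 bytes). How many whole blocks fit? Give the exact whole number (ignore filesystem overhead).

Capacity: 4 GB = 4,000,000,000 bytes
Per item: 9.15 MiB = 9,594,470.4 bytes
⌊4,000,000,000 / 9,594,470.4⌋ = 416

416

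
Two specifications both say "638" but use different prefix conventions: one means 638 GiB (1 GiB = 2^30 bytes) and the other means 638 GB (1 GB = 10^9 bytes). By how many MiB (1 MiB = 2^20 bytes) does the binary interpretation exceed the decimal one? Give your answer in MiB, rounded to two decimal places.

44,867.79 MiB

638 GiB = 638 × 1,073,741,824 = 685,047,283,712 bytes
638 GB = 638 × 1,000,000,000 = 638,000,000,000 bytes
difference = 47,047,283,712 bytes
47,047,283,712 / 1,048,576 = 44,867.79 MiB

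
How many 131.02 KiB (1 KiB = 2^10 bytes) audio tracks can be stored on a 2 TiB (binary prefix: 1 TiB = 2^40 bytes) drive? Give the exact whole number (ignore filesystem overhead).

16,390,502

Capacity: 2 TiB = 2,199,023,255,552 bytes
Per item: 131.02 KiB = 134,164.48 bytes
⌊2,199,023,255,552 / 134,164.48⌋ = 16,390,502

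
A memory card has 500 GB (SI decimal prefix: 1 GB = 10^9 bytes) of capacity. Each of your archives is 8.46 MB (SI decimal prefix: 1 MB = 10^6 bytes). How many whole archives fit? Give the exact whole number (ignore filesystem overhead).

Capacity: 500 GB = 500,000,000,000 bytes
Per item: 8.46 MB = 8,460,000 bytes
⌊500,000,000,000 / 8,460,000⌋ = 59,101

59,101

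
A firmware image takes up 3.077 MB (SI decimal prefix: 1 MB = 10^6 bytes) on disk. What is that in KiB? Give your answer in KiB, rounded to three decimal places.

3.077 MB = 3.077 × 10^6 bytes = 3,077,000 bytes
1 KiB = 1,024 bytes
3,077,000 / 1,024 = 3,004.883 KiB

3,004.883 KiB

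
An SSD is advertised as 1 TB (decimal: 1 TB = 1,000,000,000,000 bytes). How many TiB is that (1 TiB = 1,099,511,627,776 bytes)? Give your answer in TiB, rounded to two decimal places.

0.91 TiB

1 TB = 1 × 10^12 bytes = 1,000,000,000,000 bytes
1 TiB = 2^40 bytes = 1,099,511,627,776 bytes
1,000,000,000,000 / 1,099,511,627,776 = 0.91 TiB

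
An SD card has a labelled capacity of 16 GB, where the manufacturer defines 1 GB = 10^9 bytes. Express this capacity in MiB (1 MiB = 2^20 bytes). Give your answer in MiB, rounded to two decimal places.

15,258.79 MiB

16 GB × 1,000,000,000 bytes/GB = 16,000,000,000 bytes
1 MiB = 2^20 bytes = 1,048,576 bytes
16,000,000,000 / 1,048,576 = 15,258.79 MiB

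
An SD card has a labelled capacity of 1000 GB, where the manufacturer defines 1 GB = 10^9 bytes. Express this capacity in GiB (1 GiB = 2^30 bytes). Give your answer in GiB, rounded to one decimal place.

931.3 GiB

1000 GB = 1000 × 10^9 bytes = 1,000,000,000,000 bytes
1 GiB = 2^30 bytes = 1,073,741,824 bytes
1,000,000,000,000 / 1,073,741,824 = 931.3 GiB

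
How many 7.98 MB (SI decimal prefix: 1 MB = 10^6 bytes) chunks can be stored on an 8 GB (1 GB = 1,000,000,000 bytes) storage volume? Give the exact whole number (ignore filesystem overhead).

1,002

Capacity: 8 GB = 8,000,000,000 bytes
Per item: 7.98 MB = 7,980,000 bytes
⌊8,000,000,000 / 7,980,000⌋ = 1,002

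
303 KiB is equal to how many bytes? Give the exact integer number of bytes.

303 × 1,024 = 310,272 bytes  (1 KiB = 2^10 bytes)

310,272 bytes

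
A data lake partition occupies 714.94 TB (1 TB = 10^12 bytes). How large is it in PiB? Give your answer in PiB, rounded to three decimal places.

0.635 PiB

714.94 TB × 1,000,000,000,000 bytes/TB = 714,940,000,000,000 bytes
1 PiB = 1,125,899,906,842,624 bytes
714,940,000,000,000 / 1,125,899,906,842,624 = 0.635 PiB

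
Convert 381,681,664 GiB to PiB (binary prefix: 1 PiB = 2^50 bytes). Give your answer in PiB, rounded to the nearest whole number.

364 PiB

381,681,664 GiB = 381,681,664 × 2^30 bytes = 409,827,566,090,715,136 bytes
1 PiB = 1,125,899,906,842,624 bytes
409,827,566,090,715,136 / 1,125,899,906,842,624 = 364 PiB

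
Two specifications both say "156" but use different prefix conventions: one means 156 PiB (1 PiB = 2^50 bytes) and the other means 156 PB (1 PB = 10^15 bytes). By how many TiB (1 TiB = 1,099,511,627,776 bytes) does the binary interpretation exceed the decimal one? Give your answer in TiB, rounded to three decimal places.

156 PiB = 156 × 1,125,899,906,842,624 = 175,640,385,467,449,344 bytes
156 PB = 156 × 1,000,000,000,000,000 = 156,000,000,000,000,000 bytes
difference = 19,640,385,467,449,344 bytes
19,640,385,467,449,344 / 1,099,511,627,776 = 17,862.827 TiB

17,862.827 TiB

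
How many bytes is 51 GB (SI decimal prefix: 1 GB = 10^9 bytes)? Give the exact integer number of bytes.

51 × 1,000,000,000 = 51,000,000,000 bytes

51,000,000,000 bytes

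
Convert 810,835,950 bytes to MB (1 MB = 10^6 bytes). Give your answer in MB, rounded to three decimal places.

810.836 MB

810,835,950 bytes given.
1 MB = 1,000,000 bytes
810,835,950 / 1,000,000 = 810.836 MB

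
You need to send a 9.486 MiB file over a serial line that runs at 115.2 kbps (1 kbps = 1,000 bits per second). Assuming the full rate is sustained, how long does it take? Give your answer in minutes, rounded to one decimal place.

11.5 minutes

9.486 MiB = 9,946,791.936 bytes = 79,574,335.488 bits
115.2 kbps = 115,200 bits/s
time = 79,574,335.488 / 115,200 = 690.75 s
690.75 s / 60 = 11.5 minutes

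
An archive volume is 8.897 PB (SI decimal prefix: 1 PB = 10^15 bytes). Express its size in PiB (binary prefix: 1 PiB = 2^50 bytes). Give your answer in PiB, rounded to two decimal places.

8.897 PB = 8.897 × 10^15 bytes = 8,897,000,000,000,000 bytes
1 PiB = 1,125,899,906,842,624 bytes
8,897,000,000,000,000 / 1,125,899,906,842,624 = 7.90 PiB

7.90 PiB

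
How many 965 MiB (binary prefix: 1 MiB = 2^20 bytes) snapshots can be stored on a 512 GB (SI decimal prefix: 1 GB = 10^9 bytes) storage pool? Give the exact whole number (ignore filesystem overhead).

505

Capacity: 512 GB = 512,000,000,000 bytes
Per item: 965 MiB = 1,011,875,840 bytes
⌊512,000,000,000 / 1,011,875,840⌋ = 505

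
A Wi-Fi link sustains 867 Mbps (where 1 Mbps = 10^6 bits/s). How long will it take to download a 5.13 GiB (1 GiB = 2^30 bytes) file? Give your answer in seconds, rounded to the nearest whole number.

51 seconds

5.13 GiB = 5,508,295,557.12 bytes = 44,066,364,456.96 bits
867 Mbps = 867,000,000 bits/s
time = 44,066,364,456.96 / 867,000,000 = 51 s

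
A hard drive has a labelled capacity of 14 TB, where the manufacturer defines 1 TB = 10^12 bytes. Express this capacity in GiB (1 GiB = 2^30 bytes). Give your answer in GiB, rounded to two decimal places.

13,038.52 GiB

14 TB × 1,000,000,000,000 bytes/TB = 14,000,000,000,000 bytes
1 GiB = 1,073,741,824 bytes
14,000,000,000,000 / 1,073,741,824 = 13,038.52 GiB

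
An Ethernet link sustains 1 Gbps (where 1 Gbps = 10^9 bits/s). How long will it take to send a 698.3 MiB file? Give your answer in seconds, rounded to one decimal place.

5.9 seconds

698.3 MiB = 732,220,620.8 bytes = 5,857,764,966.4 bits
1 Gbps = 1,000,000,000 bits/s
time = 5,857,764,966.4 / 1,000,000,000 = 5.9 s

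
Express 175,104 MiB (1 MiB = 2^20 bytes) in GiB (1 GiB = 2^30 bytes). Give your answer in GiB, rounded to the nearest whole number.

175,104 MiB = 175,104 × 2^20 bytes = 183,609,851,904 bytes
1 GiB = 2^30 bytes = 1,073,741,824 bytes
183,609,851,904 / 1,073,741,824 = 171 GiB

171 GiB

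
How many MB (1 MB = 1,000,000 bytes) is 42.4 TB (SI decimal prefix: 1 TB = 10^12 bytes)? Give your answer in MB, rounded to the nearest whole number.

42,400,000 MB

42.4 TB = 42.4 × 10^12 bytes = 42,400,000,000,000 bytes
1 MB = 10^6 bytes = 1,000,000 bytes
42,400,000,000,000 / 1,000,000 = 42,400,000 MB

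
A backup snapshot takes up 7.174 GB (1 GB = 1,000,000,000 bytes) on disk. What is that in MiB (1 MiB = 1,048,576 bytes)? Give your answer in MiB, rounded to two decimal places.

7.174 GB = 7.174 × 10^9 bytes = 7,174,000,000 bytes
1 MiB = 1,048,576 bytes
7,174,000,000 / 1,048,576 = 6,841.66 MiB

6,841.66 MiB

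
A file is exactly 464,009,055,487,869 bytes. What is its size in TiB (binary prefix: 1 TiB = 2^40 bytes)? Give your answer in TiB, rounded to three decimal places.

422.014 TiB

464,009,055,487,869 bytes given.
1 TiB = 1,099,511,627,776 bytes
464,009,055,487,869 / 1,099,511,627,776 = 422.014 TiB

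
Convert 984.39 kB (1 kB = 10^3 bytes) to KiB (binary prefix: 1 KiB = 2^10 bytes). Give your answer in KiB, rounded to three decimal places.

961.318 KiB

984.39 kB × 1,000 bytes/kB = 984,390 bytes
1 KiB = 2^10 bytes = 1,024 bytes
984,390 / 1,024 = 961.318 KiB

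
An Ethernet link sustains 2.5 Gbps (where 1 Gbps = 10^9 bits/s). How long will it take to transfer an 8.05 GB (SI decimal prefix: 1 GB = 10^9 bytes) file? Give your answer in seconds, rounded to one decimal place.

8.05 GB = 8,050,000,000 bytes = 64,400,000,000 bits
2.5 Gbps = 2,500,000,000 bits/s
time = 64,400,000,000 / 2,500,000,000 = 25.8 s

25.8 seconds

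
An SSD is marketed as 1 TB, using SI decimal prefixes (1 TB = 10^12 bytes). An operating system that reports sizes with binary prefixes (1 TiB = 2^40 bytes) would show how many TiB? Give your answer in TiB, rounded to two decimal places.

1 TB × 1,000,000,000,000 bytes/TB = 1,000,000,000,000 bytes
1 TiB = 2^40 bytes = 1,099,511,627,776 bytes
1,000,000,000,000 / 1,099,511,627,776 = 0.91 TiB

0.91 TiB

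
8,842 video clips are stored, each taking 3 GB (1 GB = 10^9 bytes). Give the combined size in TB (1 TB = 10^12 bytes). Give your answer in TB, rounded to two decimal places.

Total = 8,842 × 3 GB = 26,526 GB
= 26,526 × 1,000,000,000 bytes = 26,526,000,000,000 bytes
1 TB = 1,000,000,000,000 bytes
26,526,000,000,000 / 1,000,000,000,000 = 26.53 TB

26.53 TB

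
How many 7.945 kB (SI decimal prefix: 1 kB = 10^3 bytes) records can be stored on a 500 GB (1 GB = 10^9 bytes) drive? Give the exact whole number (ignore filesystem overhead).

Capacity: 500 GB = 500,000,000,000 bytes
Per item: 7.945 kB = 7,945 bytes
⌊500,000,000,000 / 7,945⌋ = 62,932,662

62,932,662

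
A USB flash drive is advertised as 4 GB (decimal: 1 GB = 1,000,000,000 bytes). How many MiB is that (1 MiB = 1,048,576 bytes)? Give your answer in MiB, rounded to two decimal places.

4 GB = 4 × 10^9 bytes = 4,000,000,000 bytes
1 MiB = 1,048,576 bytes
4,000,000,000 / 1,048,576 = 3,814.70 MiB

3,814.70 MiB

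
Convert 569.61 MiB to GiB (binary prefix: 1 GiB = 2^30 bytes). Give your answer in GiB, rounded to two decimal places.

569.61 MiB = 569.61 × 2^20 bytes = 597,279,375.36 bytes
1 GiB = 1,073,741,824 bytes
597,279,375.36 / 1,073,741,824 = 0.56 GiB

0.56 GiB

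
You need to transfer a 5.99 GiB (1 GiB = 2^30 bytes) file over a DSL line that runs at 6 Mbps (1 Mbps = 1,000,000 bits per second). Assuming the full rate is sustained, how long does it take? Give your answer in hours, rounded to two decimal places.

5.99 GiB = 6,431,713,525.76 bytes = 51,453,708,206.08 bits
6 Mbps = 6,000,000 bits/s
time = 51,453,708,206.08 / 6,000,000 = 8,575.6180 s
8,575.6180 s / 3600 = 2.38 hours

2.38 hours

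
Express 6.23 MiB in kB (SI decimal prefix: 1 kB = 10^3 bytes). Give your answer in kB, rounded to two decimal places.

6.23 MiB × 1,048,576 bytes/MiB = 6,532,628.48 bytes
1 kB = 1,000 bytes
6,532,628.48 / 1,000 = 6,532.63 kB

6,532.63 kB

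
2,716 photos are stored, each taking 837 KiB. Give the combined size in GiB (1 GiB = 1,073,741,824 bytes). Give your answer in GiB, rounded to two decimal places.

2.17 GiB

Total = 2,716 × 837 KiB = 2,273,292 KiB
= 2,273,292 × 1,024 bytes = 2,327,851,008 bytes
1 GiB = 1,073,741,824 bytes
2,327,851,008 / 1,073,741,824 = 2.17 GiB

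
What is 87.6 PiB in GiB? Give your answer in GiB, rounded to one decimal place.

91,855,257.6 GiB

87.6 PiB = 87.6 × 2^50 bytes = 98,628,831,839,413,862.4 bytes
1 GiB = 1,073,741,824 bytes
98,628,831,839,413,862.4 / 1,073,741,824 = 91,855,257.6 GiB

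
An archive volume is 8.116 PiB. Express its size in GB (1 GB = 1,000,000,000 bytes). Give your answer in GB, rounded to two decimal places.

9,137,803.64 GB

8.116 PiB × 1,125,899,906,842,624 bytes/PiB = 9,137,803,643,934,736.384 bytes
1 GB = 10^9 bytes = 1,000,000,000 bytes
9,137,803,643,934,736.384 / 1,000,000,000 = 9,137,803.64 GB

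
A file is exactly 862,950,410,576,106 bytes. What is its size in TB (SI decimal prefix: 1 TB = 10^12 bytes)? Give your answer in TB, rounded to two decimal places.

862.95 TB

862,950,410,576,106 bytes given.
1 TB = 10^12 bytes = 1,000,000,000,000 bytes
862,950,410,576,106 / 1,000,000,000,000 = 862.95 TB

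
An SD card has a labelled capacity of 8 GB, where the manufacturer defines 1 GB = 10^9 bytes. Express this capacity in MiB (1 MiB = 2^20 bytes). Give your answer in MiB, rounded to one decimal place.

8 GB = 8 × 10^9 bytes = 8,000,000,000 bytes
1 MiB = 1,048,576 bytes
8,000,000,000 / 1,048,576 = 7,629.4 MiB

7,629.4 MiB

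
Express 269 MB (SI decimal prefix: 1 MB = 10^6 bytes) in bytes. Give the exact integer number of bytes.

269 × 1,000,000 = 269,000,000 bytes  (1 MB = 10^6 bytes)

269,000,000 bytes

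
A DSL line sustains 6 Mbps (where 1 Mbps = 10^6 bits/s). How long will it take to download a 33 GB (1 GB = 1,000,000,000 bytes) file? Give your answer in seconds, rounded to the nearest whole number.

44,000 seconds

33 GB = 33,000,000,000 bytes = 264,000,000,000 bits
6 Mbps = 6,000,000 bits/s
time = 264,000,000,000 / 6,000,000 = 44,000 s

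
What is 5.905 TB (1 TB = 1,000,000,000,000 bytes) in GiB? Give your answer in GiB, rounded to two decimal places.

5.905 TB = 5.905 × 10^12 bytes = 5,905,000,000,000 bytes
1 GiB = 1,073,741,824 bytes
5,905,000,000,000 / 1,073,741,824 = 5,499.46 GiB

5,499.46 GiB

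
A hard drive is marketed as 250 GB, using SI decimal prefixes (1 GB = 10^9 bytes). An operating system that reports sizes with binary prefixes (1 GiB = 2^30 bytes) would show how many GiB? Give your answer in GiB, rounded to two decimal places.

250 GB = 250 × 10^9 bytes = 250,000,000,000 bytes
1 GiB = 2^30 bytes = 1,073,741,824 bytes
250,000,000,000 / 1,073,741,824 = 232.83 GiB

232.83 GiB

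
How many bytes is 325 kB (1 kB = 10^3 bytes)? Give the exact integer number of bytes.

325,000 bytes

325 × 1,000 = 325,000 bytes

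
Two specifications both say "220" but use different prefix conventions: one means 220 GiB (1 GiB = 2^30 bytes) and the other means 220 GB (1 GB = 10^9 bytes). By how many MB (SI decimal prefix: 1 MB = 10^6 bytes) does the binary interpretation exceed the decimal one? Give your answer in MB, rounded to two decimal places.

16,223.20 MB

220 GiB = 220 × 1,073,741,824 = 236,223,201,280 bytes
220 GB = 220 × 1,000,000,000 = 220,000,000,000 bytes
difference = 16,223,201,280 bytes
16,223,201,280 / 1,000,000 = 16,223.20 MB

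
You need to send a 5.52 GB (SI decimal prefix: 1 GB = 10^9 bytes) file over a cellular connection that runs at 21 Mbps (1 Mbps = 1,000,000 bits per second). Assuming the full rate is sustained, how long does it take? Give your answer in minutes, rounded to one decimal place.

5.52 GB = 5,520,000,000 bytes = 44,160,000,000 bits
21 Mbps = 21,000,000 bits/s
time = 44,160,000,000 / 21,000,000 = 2,102.86 s
2,102.86 s / 60 = 35.0 minutes

35.0 minutes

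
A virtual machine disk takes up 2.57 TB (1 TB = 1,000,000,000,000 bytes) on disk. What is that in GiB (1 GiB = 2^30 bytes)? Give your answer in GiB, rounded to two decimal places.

2.57 TB = 2.57 × 10^12 bytes = 2,570,000,000,000 bytes
1 GiB = 1,073,741,824 bytes
2,570,000,000,000 / 1,073,741,824 = 2,393.50 GiB

2,393.50 GiB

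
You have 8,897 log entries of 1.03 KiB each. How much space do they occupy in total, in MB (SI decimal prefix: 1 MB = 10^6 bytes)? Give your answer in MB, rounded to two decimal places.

Total = 8,897 × 1.03 KiB = 9163.91 KiB
= 9163.91 × 1,024 bytes = 9,383,843.84 bytes
1 MB = 1,000,000 bytes
9,383,843.84 / 1,000,000 = 9.38 MB

9.38 MB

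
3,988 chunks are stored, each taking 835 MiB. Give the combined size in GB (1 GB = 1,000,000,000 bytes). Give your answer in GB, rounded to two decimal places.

3,491.74 GB

Total = 3,988 × 835 MiB = 3,329,980 MiB
= 3,329,980 × 1,048,576 bytes = 3,491,737,108,480 bytes
1 GB = 1,000,000,000 bytes
3,491,737,108,480 / 1,000,000,000 = 3,491.74 GB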